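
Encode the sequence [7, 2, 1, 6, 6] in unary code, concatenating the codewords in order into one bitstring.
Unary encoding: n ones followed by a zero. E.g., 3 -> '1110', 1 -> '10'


Encode each number as n ones followed by a terminating 0:
  7 -> 11111110 (8 bits)
  2 -> 110 (3 bits)
  1 -> 10 (2 bits)
  6 -> 1111110 (7 bits)
  6 -> 1111110 (7 bits)
Total length = 8 + 3 + 2 + 7 + 7 = 27 bits.

Unary([7, 2, 1, 6, 6]) = 111111101101011111101111110 (27 bits)


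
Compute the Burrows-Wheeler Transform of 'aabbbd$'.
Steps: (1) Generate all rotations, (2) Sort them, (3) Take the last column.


Rotations (sorted):
  0: $aabbbd -> last char: d
  1: aabbbd$ -> last char: $
  2: abbbd$a -> last char: a
  3: bbbd$aa -> last char: a
  4: bbd$aab -> last char: b
  5: bd$aabb -> last char: b
  6: d$aabbb -> last char: b


BWT = d$aabbb


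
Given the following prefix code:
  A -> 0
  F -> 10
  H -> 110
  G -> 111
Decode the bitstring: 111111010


Decoding step by step:
Bits 111 -> G
Bits 111 -> G
Bits 0 -> A
Bits 10 -> F


Decoded message: GGAF


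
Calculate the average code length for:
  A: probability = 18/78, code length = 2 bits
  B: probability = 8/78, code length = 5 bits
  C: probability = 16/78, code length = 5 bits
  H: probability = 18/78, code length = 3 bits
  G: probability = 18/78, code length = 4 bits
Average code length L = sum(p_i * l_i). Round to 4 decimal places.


Weighted contributions p_i * l_i:
  A: (18/78) * 2 = 36/78
  B: (8/78) * 5 = 40/78
  C: (16/78) * 5 = 80/78
  H: (18/78) * 3 = 54/78
  G: (18/78) * 4 = 72/78
Sum = (36 + 40 + 80 + 54 + 72)/78 = 282/78

L = 282/78 = 3.6154 bits/symbol


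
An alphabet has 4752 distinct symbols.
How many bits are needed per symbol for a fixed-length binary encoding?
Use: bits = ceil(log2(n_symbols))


log2(4752) = 12.2143
Bracket: 2^12 = 4096 < 4752 <= 2^13 = 8192
So ceil(log2(4752)) = 13

bits = ceil(log2(4752)) = ceil(12.2143) = 13 bits


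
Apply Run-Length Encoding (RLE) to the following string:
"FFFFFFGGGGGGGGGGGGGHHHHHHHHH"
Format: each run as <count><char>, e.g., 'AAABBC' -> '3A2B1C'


Scanning runs left to right:
  i=0: run of 'F' x 6 -> '6F'
  i=6: run of 'G' x 13 -> '13G'
  i=19: run of 'H' x 9 -> '9H'

RLE = 6F13G9H


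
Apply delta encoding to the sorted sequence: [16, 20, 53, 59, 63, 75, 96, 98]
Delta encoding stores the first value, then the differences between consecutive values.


First value: 16
Deltas:
  20 - 16 = 4
  53 - 20 = 33
  59 - 53 = 6
  63 - 59 = 4
  75 - 63 = 12
  96 - 75 = 21
  98 - 96 = 2


Delta encoded: [16, 4, 33, 6, 4, 12, 21, 2]


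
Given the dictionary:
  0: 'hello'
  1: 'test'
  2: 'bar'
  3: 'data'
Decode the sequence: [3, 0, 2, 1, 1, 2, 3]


Look up each index in the dictionary:
  3 -> 'data'
  0 -> 'hello'
  2 -> 'bar'
  1 -> 'test'
  1 -> 'test'
  2 -> 'bar'
  3 -> 'data'

Decoded: "data hello bar test test bar data"


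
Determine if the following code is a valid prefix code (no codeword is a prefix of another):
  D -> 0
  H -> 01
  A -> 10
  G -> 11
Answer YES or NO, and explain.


Checking each pair (does one codeword prefix another?):
  D='0' vs H='01': prefix -- VIOLATION

NO -- this is NOT a valid prefix code. D (0) is a prefix of H (01).


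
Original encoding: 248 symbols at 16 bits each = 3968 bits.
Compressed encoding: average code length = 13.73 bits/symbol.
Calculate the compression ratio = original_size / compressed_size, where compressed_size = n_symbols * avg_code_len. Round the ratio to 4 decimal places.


original_size = n_symbols * orig_bits = 248 * 16 = 3968 bits
compressed_size = n_symbols * avg_code_len = 248 * 13.73 = 3405.04 bits
ratio = original_size / compressed_size = 3968 / 3405.04 = 1.1653

Compression ratio = 1.1653


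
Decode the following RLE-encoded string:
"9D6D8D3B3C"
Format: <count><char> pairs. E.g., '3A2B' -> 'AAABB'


Expanding each <count><char> pair:
  9D -> 'DDDDDDDDD'
  6D -> 'DDDDDD'
  8D -> 'DDDDDDDD'
  3B -> 'BBB'
  3C -> 'CCC'

Decoded = DDDDDDDDDDDDDDDDDDDDDDDBBBCCC


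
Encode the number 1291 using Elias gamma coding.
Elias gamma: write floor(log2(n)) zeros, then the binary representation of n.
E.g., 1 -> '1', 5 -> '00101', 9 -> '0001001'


num_bits = floor(log2(1291)) + 1 = 11
leading_zeros = num_bits - 1 = 10
binary(1291) = 10100001011

Elias gamma(1291) = '0000000000' + '10100001011' = 000000000010100001011 (21 bits)


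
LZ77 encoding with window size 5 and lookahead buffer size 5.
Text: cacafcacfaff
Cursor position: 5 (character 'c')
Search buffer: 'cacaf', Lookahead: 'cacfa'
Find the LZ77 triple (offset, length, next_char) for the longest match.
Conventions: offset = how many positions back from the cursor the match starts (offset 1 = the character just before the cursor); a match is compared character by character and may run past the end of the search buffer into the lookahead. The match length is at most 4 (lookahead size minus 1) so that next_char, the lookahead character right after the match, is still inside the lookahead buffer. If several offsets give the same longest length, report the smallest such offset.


Try each offset into the search buffer:
  offset=1 (pos 4, char 'f'): match length 0
  offset=2 (pos 3, char 'a'): match length 0
  offset=3 (pos 2, char 'c'): match length 2
  offset=4 (pos 1, char 'a'): match length 0
  offset=5 (pos 0, char 'c'): match length 3
Longest match has length 3 at offset 5.
next_char = character at position 5 + 3 = 8 -> 'f'

Best match: offset=5, length=3 (matching 'cac' starting at position 0)
LZ77 triple: (5, 3, 'f')


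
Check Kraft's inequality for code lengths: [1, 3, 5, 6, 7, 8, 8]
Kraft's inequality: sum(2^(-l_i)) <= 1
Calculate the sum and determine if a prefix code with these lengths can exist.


Sum = 2^(-1) + 2^(-3) + 2^(-5) + 2^(-6) + 2^(-7) + 2^(-8) + 2^(-8)
    = 0.5 + 0.125 + 0.03125 + 0.015625 + 0.0078125 + 0.00390625 + 0.00390625
    = 176/256 = 0.6875
Since 0.6875 <= 1, Kraft's inequality IS satisfied.
A prefix code with these lengths CAN exist.

Kraft sum = 0.6875. Satisfied.


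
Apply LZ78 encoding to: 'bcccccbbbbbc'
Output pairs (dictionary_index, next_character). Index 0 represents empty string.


LZ78 encoding steps:
Dictionary: {0: ''}
Step 1: w='' (idx 0), next='b' -> output (0, 'b'), add 'b' as idx 1
Step 2: w='' (idx 0), next='c' -> output (0, 'c'), add 'c' as idx 2
Step 3: w='c' (idx 2), next='c' -> output (2, 'c'), add 'cc' as idx 3
Step 4: w='cc' (idx 3), next='b' -> output (3, 'b'), add 'ccb' as idx 4
Step 5: w='b' (idx 1), next='b' -> output (1, 'b'), add 'bb' as idx 5
Step 6: w='bb' (idx 5), next='c' -> output (5, 'c'), add 'bbc' as idx 6


Encoded: [(0, 'b'), (0, 'c'), (2, 'c'), (3, 'b'), (1, 'b'), (5, 'c')]


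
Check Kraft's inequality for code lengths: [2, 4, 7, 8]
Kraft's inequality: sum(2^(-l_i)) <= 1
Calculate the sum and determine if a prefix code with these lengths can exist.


Sum = 2^(-2) + 2^(-4) + 2^(-7) + 2^(-8)
    = 0.25 + 0.0625 + 0.0078125 + 0.00390625
    = 83/256 = 0.32421875
Since 0.32421875 <= 1, Kraft's inequality IS satisfied.
A prefix code with these lengths CAN exist.

Kraft sum = 0.32421875. Satisfied.


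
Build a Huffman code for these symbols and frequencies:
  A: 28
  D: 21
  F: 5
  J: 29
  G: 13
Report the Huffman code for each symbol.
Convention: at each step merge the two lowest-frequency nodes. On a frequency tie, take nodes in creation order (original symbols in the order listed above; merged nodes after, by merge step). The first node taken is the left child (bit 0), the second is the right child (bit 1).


Huffman tree construction:
Step 1: Merge F(5) + G(13) = 18
Step 2: Merge (F+G)(18) + D(21) = 39
Step 3: Merge A(28) + J(29) = 57
Step 4: Merge ((F+G)+D)(39) + (A+J)(57) = 96
Read each symbol's code off the tree from the root (left child = 0, right child = 1).

Codes:
  A: 10 (length 2)
  D: 01 (length 2)
  F: 000 (length 3)
  J: 11 (length 2)
  G: 001 (length 3)
Average code length: 210/96 = 2.1875 bits/symbol


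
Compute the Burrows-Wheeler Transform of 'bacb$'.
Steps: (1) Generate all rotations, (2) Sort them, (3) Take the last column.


Rotations (sorted):
  0: $bacb -> last char: b
  1: acb$b -> last char: b
  2: b$bac -> last char: c
  3: bacb$ -> last char: $
  4: cb$ba -> last char: a


BWT = bbc$a


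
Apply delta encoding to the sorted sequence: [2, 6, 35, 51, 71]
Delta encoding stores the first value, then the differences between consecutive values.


First value: 2
Deltas:
  6 - 2 = 4
  35 - 6 = 29
  51 - 35 = 16
  71 - 51 = 20


Delta encoded: [2, 4, 29, 16, 20]


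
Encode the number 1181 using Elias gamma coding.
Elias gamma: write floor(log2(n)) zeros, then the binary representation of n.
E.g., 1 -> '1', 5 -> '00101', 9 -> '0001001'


num_bits = floor(log2(1181)) + 1 = 11
leading_zeros = num_bits - 1 = 10
binary(1181) = 10010011101

Elias gamma(1181) = '0000000000' + '10010011101' = 000000000010010011101 (21 bits)


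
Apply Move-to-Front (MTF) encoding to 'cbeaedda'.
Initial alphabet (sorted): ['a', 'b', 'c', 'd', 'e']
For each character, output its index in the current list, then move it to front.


MTF encoding:
'c': index 2 in ['a', 'b', 'c', 'd', 'e'] -> ['c', 'a', 'b', 'd', 'e']
'b': index 2 in ['c', 'a', 'b', 'd', 'e'] -> ['b', 'c', 'a', 'd', 'e']
'e': index 4 in ['b', 'c', 'a', 'd', 'e'] -> ['e', 'b', 'c', 'a', 'd']
'a': index 3 in ['e', 'b', 'c', 'a', 'd'] -> ['a', 'e', 'b', 'c', 'd']
'e': index 1 in ['a', 'e', 'b', 'c', 'd'] -> ['e', 'a', 'b', 'c', 'd']
'd': index 4 in ['e', 'a', 'b', 'c', 'd'] -> ['d', 'e', 'a', 'b', 'c']
'd': index 0 in ['d', 'e', 'a', 'b', 'c'] -> ['d', 'e', 'a', 'b', 'c']
'a': index 2 in ['d', 'e', 'a', 'b', 'c'] -> ['a', 'd', 'e', 'b', 'c']


Output: [2, 2, 4, 3, 1, 4, 0, 2]


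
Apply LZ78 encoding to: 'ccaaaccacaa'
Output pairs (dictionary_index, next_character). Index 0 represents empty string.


LZ78 encoding steps:
Dictionary: {0: ''}
Step 1: w='' (idx 0), next='c' -> output (0, 'c'), add 'c' as idx 1
Step 2: w='c' (idx 1), next='a' -> output (1, 'a'), add 'ca' as idx 2
Step 3: w='' (idx 0), next='a' -> output (0, 'a'), add 'a' as idx 3
Step 4: w='a' (idx 3), next='c' -> output (3, 'c'), add 'ac' as idx 4
Step 5: w='ca' (idx 2), next='c' -> output (2, 'c'), add 'cac' as idx 5
Step 6: w='a' (idx 3), next='a' -> output (3, 'a'), add 'aa' as idx 6


Encoded: [(0, 'c'), (1, 'a'), (0, 'a'), (3, 'c'), (2, 'c'), (3, 'a')]


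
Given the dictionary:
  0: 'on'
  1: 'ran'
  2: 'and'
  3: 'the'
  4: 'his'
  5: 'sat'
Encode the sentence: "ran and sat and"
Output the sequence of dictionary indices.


Look up each word in the dictionary:
  'ran' -> 1
  'and' -> 2
  'sat' -> 5
  'and' -> 2

Encoded: [1, 2, 5, 2]


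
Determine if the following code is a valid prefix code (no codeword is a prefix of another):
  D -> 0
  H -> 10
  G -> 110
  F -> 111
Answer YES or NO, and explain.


Checking each pair (does one codeword prefix another?):
  D='0' vs H='10': no prefix
  D='0' vs G='110': no prefix
  D='0' vs F='111': no prefix
  H='10' vs D='0': no prefix
  H='10' vs G='110': no prefix
  H='10' vs F='111': no prefix
  G='110' vs D='0': no prefix
  G='110' vs H='10': no prefix
  G='110' vs F='111': no prefix
  F='111' vs D='0': no prefix
  F='111' vs H='10': no prefix
  F='111' vs G='110': no prefix
No violation found over all pairs.

YES -- this is a valid prefix code. No codeword is a prefix of any other codeword.


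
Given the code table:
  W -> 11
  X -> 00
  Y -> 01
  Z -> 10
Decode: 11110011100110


Decoding:
11 -> W
11 -> W
00 -> X
11 -> W
10 -> Z
01 -> Y
10 -> Z


Result: WWXWZYZ


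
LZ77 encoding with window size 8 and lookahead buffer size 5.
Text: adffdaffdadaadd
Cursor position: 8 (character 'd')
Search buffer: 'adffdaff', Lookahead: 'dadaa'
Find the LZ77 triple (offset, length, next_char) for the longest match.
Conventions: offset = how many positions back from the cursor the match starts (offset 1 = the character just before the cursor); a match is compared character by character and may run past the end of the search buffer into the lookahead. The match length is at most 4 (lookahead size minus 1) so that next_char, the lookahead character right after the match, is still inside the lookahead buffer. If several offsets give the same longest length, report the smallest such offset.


Try each offset into the search buffer:
  offset=1 (pos 7, char 'f'): match length 0
  offset=2 (pos 6, char 'f'): match length 0
  offset=3 (pos 5, char 'a'): match length 0
  offset=4 (pos 4, char 'd'): match length 2
  offset=5 (pos 3, char 'f'): match length 0
  offset=6 (pos 2, char 'f'): match length 0
  offset=7 (pos 1, char 'd'): match length 1
  offset=8 (pos 0, char 'a'): match length 0
Longest match has length 2 at offset 4.
next_char = character at position 8 + 2 = 10 -> 'd'

Best match: offset=4, length=2 (matching 'da' starting at position 4)
LZ77 triple: (4, 2, 'd')


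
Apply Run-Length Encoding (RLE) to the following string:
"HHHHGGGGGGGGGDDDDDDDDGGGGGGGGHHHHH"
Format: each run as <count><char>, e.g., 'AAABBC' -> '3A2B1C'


Scanning runs left to right:
  i=0: run of 'H' x 4 -> '4H'
  i=4: run of 'G' x 9 -> '9G'
  i=13: run of 'D' x 8 -> '8D'
  i=21: run of 'G' x 8 -> '8G'
  i=29: run of 'H' x 5 -> '5H'

RLE = 4H9G8D8G5H


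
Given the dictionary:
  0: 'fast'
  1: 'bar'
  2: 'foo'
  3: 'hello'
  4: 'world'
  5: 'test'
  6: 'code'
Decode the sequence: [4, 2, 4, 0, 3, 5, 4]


Look up each index in the dictionary:
  4 -> 'world'
  2 -> 'foo'
  4 -> 'world'
  0 -> 'fast'
  3 -> 'hello'
  5 -> 'test'
  4 -> 'world'

Decoded: "world foo world fast hello test world"


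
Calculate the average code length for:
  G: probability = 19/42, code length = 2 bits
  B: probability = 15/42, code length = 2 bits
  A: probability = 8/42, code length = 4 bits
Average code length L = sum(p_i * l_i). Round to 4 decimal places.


Weighted contributions p_i * l_i:
  G: (19/42) * 2 = 38/42
  B: (15/42) * 2 = 30/42
  A: (8/42) * 4 = 32/42
Sum = (38 + 30 + 32)/42 = 100/42

L = 100/42 = 2.3810 bits/symbol


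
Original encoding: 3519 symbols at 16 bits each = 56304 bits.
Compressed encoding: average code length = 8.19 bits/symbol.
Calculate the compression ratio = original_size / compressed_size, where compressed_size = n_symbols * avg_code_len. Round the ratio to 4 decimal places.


original_size = n_symbols * orig_bits = 3519 * 16 = 56304 bits
compressed_size = n_symbols * avg_code_len = 3519 * 8.19 = 28820.61 bits
ratio = original_size / compressed_size = 56304 / 28820.61 = 1.9536

Compression ratio = 1.9536


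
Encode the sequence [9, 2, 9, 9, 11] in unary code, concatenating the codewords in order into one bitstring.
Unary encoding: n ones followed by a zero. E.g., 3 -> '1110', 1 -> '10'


Encode each number as n ones followed by a terminating 0:
  9 -> 1111111110 (10 bits)
  2 -> 110 (3 bits)
  9 -> 1111111110 (10 bits)
  9 -> 1111111110 (10 bits)
  11 -> 111111111110 (12 bits)
Total length = 10 + 3 + 10 + 10 + 12 = 45 bits.

Unary([9, 2, 9, 9, 11]) = 111111111011011111111101111111110111111111110 (45 bits)


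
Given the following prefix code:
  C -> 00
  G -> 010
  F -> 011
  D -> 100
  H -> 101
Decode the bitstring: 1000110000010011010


Decoding step by step:
Bits 100 -> D
Bits 011 -> F
Bits 00 -> C
Bits 00 -> C
Bits 010 -> G
Bits 011 -> F
Bits 010 -> G


Decoded message: DFCCGFG


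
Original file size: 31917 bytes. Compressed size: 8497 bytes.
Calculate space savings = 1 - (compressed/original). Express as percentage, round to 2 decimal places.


ratio = compressed/original = 8497/31917 = 0.266222
savings = 1 - ratio = 1 - 0.266222 = 0.733778
as a percentage: 0.733778 * 100 = 73.38%

Space savings = 1 - 8497/31917 = 73.38%


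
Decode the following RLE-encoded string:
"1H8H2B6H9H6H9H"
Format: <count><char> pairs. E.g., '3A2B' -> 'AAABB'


Expanding each <count><char> pair:
  1H -> 'H'
  8H -> 'HHHHHHHH'
  2B -> 'BB'
  6H -> 'HHHHHH'
  9H -> 'HHHHHHHHH'
  6H -> 'HHHHHH'
  9H -> 'HHHHHHHHH'

Decoded = HHHHHHHHHBBHHHHHHHHHHHHHHHHHHHHHHHHHHHHHH


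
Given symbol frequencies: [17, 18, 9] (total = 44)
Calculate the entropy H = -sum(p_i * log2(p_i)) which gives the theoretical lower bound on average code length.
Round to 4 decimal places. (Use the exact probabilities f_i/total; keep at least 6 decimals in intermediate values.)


Per-symbol terms -p_i * log2(p_i) with p_i = f_i/44:
  p = 17/44 = 0.386364: log2(p) = -1.371969, -p*log2(p) = 0.530079
  p = 18/44 = 0.409091: log2(p) = -1.289507, -p*log2(p) = 0.527525
  p = 9/44 = 0.204545: log2(p) = -2.289507, -p*log2(p) = 0.468308
H = 0.530079 + 0.527525 + 0.468308 = 1.525912

H = 1.5259 bits/symbol


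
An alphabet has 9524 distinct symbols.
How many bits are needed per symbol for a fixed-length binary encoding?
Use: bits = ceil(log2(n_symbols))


log2(9524) = 13.2174
Bracket: 2^13 = 8192 < 9524 <= 2^14 = 16384
So ceil(log2(9524)) = 14

bits = ceil(log2(9524)) = ceil(13.2174) = 14 bits


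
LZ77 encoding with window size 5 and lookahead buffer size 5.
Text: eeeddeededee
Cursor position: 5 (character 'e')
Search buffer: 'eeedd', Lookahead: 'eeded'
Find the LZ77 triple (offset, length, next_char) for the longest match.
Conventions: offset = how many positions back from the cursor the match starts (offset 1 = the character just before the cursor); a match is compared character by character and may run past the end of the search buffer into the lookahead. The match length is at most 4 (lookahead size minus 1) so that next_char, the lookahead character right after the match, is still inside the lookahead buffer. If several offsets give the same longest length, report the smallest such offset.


Try each offset into the search buffer:
  offset=1 (pos 4, char 'd'): match length 0
  offset=2 (pos 3, char 'd'): match length 0
  offset=3 (pos 2, char 'e'): match length 1
  offset=4 (pos 1, char 'e'): match length 3
  offset=5 (pos 0, char 'e'): match length 2
Longest match has length 3 at offset 4.
next_char = character at position 5 + 3 = 8 -> 'e'

Best match: offset=4, length=3 (matching 'eed' starting at position 1)
LZ77 triple: (4, 3, 'e')


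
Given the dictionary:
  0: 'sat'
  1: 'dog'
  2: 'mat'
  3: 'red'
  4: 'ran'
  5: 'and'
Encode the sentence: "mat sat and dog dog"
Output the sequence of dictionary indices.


Look up each word in the dictionary:
  'mat' -> 2
  'sat' -> 0
  'and' -> 5
  'dog' -> 1
  'dog' -> 1

Encoded: [2, 0, 5, 1, 1]


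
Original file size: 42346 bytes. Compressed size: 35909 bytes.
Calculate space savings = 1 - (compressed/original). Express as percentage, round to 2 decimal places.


ratio = compressed/original = 35909/42346 = 0.84799
savings = 1 - ratio = 1 - 0.84799 = 0.15201
as a percentage: 0.15201 * 100 = 15.2%

Space savings = 1 - 35909/42346 = 15.2%


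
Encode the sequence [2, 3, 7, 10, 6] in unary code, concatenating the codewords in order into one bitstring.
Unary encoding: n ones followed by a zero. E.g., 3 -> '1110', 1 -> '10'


Encode each number as n ones followed by a terminating 0:
  2 -> 110 (3 bits)
  3 -> 1110 (4 bits)
  7 -> 11111110 (8 bits)
  10 -> 11111111110 (11 bits)
  6 -> 1111110 (7 bits)
Total length = 3 + 4 + 8 + 11 + 7 = 33 bits.

Unary([2, 3, 7, 10, 6]) = 110111011111110111111111101111110 (33 bits)


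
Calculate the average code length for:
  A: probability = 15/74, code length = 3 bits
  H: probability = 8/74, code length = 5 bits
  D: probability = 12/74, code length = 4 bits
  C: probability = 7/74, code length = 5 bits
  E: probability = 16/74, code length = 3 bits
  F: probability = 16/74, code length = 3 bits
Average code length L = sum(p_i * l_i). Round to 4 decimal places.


Weighted contributions p_i * l_i:
  A: (15/74) * 3 = 45/74
  H: (8/74) * 5 = 40/74
  D: (12/74) * 4 = 48/74
  C: (7/74) * 5 = 35/74
  E: (16/74) * 3 = 48/74
  F: (16/74) * 3 = 48/74
Sum = (45 + 40 + 48 + 35 + 48 + 48)/74 = 264/74

L = 264/74 = 3.5676 bits/symbol


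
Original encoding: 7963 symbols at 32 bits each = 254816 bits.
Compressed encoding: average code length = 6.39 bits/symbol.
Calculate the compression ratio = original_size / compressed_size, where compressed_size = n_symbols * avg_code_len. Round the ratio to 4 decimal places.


original_size = n_symbols * orig_bits = 7963 * 32 = 254816 bits
compressed_size = n_symbols * avg_code_len = 7963 * 6.39 = 50883.57 bits
ratio = original_size / compressed_size = 254816 / 50883.57 = 5.0078

Compression ratio = 5.0078


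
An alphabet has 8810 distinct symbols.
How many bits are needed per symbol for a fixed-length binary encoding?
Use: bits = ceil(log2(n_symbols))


log2(8810) = 13.1049
Bracket: 2^13 = 8192 < 8810 <= 2^14 = 16384
So ceil(log2(8810)) = 14

bits = ceil(log2(8810)) = ceil(13.1049) = 14 bits


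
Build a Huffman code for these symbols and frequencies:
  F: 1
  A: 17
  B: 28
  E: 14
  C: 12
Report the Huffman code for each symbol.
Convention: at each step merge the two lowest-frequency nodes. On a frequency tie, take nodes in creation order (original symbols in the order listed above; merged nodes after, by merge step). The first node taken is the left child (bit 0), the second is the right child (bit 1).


Huffman tree construction:
Step 1: Merge F(1) + C(12) = 13
Step 2: Merge (F+C)(13) + E(14) = 27
Step 3: Merge A(17) + ((F+C)+E)(27) = 44
Step 4: Merge B(28) + (A+((F+C)+E))(44) = 72
Read each symbol's code off the tree from the root (left child = 0, right child = 1).

Codes:
  F: 1100 (length 4)
  A: 10 (length 2)
  B: 0 (length 1)
  E: 111 (length 3)
  C: 1101 (length 4)
Average code length: 156/72 = 2.1667 bits/symbol


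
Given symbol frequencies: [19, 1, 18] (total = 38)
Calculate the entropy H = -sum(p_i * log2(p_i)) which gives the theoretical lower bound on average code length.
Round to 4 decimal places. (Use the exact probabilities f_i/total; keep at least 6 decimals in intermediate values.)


Per-symbol terms -p_i * log2(p_i) with p_i = f_i/38:
  p = 19/38 = 0.500000: log2(p) = -1.000000, -p*log2(p) = 0.500000
  p = 1/38 = 0.026316: log2(p) = -5.247928, -p*log2(p) = 0.138103
  p = 18/38 = 0.473684: log2(p) = -1.078003, -p*log2(p) = 0.510633
H = 0.500000 + 0.138103 + 0.510633 = 1.148736

H = 1.1487 bits/symbol


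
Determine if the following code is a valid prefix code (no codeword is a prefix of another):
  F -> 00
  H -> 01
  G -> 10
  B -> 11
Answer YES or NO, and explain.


Checking each pair (does one codeword prefix another?):
  F='00' vs H='01': no prefix
  F='00' vs G='10': no prefix
  F='00' vs B='11': no prefix
  H='01' vs F='00': no prefix
  H='01' vs G='10': no prefix
  H='01' vs B='11': no prefix
  G='10' vs F='00': no prefix
  G='10' vs H='01': no prefix
  G='10' vs B='11': no prefix
  B='11' vs F='00': no prefix
  B='11' vs H='01': no prefix
  B='11' vs G='10': no prefix
No violation found over all pairs.

YES -- this is a valid prefix code. No codeword is a prefix of any other codeword.


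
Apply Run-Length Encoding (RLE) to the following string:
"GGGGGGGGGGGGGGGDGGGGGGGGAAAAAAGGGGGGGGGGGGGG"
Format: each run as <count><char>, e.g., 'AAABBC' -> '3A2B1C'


Scanning runs left to right:
  i=0: run of 'G' x 15 -> '15G'
  i=15: run of 'D' x 1 -> '1D'
  i=16: run of 'G' x 8 -> '8G'
  i=24: run of 'A' x 6 -> '6A'
  i=30: run of 'G' x 14 -> '14G'

RLE = 15G1D8G6A14G


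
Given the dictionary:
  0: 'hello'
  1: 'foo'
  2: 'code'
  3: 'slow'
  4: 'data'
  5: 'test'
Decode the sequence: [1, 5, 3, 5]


Look up each index in the dictionary:
  1 -> 'foo'
  5 -> 'test'
  3 -> 'slow'
  5 -> 'test'

Decoded: "foo test slow test"


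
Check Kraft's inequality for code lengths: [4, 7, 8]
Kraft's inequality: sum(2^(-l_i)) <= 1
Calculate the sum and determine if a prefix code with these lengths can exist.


Sum = 2^(-4) + 2^(-7) + 2^(-8)
    = 0.0625 + 0.0078125 + 0.00390625
    = 19/256 = 0.07421875
Since 0.07421875 <= 1, Kraft's inequality IS satisfied.
A prefix code with these lengths CAN exist.

Kraft sum = 0.07421875. Satisfied.


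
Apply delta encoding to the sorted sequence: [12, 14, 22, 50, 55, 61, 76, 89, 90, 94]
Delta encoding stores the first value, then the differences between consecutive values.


First value: 12
Deltas:
  14 - 12 = 2
  22 - 14 = 8
  50 - 22 = 28
  55 - 50 = 5
  61 - 55 = 6
  76 - 61 = 15
  89 - 76 = 13
  90 - 89 = 1
  94 - 90 = 4


Delta encoded: [12, 2, 8, 28, 5, 6, 15, 13, 1, 4]


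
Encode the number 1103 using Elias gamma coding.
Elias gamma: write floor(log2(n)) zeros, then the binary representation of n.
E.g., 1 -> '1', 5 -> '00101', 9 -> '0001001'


num_bits = floor(log2(1103)) + 1 = 11
leading_zeros = num_bits - 1 = 10
binary(1103) = 10001001111

Elias gamma(1103) = '0000000000' + '10001001111' = 000000000010001001111 (21 bits)


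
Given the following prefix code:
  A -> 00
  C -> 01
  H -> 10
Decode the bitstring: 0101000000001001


Decoding step by step:
Bits 01 -> C
Bits 01 -> C
Bits 00 -> A
Bits 00 -> A
Bits 00 -> A
Bits 00 -> A
Bits 10 -> H
Bits 01 -> C


Decoded message: CCAAAAHC


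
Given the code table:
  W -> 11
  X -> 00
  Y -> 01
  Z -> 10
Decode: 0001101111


Decoding:
00 -> X
01 -> Y
10 -> Z
11 -> W
11 -> W


Result: XYZWW


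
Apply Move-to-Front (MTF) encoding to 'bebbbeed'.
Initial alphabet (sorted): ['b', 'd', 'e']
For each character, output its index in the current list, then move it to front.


MTF encoding:
'b': index 0 in ['b', 'd', 'e'] -> ['b', 'd', 'e']
'e': index 2 in ['b', 'd', 'e'] -> ['e', 'b', 'd']
'b': index 1 in ['e', 'b', 'd'] -> ['b', 'e', 'd']
'b': index 0 in ['b', 'e', 'd'] -> ['b', 'e', 'd']
'b': index 0 in ['b', 'e', 'd'] -> ['b', 'e', 'd']
'e': index 1 in ['b', 'e', 'd'] -> ['e', 'b', 'd']
'e': index 0 in ['e', 'b', 'd'] -> ['e', 'b', 'd']
'd': index 2 in ['e', 'b', 'd'] -> ['d', 'e', 'b']


Output: [0, 2, 1, 0, 0, 1, 0, 2]


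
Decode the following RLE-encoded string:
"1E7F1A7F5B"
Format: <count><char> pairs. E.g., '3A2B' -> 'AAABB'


Expanding each <count><char> pair:
  1E -> 'E'
  7F -> 'FFFFFFF'
  1A -> 'A'
  7F -> 'FFFFFFF'
  5B -> 'BBBBB'

Decoded = EFFFFFFFAFFFFFFFBBBBB


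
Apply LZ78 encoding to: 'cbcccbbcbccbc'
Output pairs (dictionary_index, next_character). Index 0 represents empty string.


LZ78 encoding steps:
Dictionary: {0: ''}
Step 1: w='' (idx 0), next='c' -> output (0, 'c'), add 'c' as idx 1
Step 2: w='' (idx 0), next='b' -> output (0, 'b'), add 'b' as idx 2
Step 3: w='c' (idx 1), next='c' -> output (1, 'c'), add 'cc' as idx 3
Step 4: w='c' (idx 1), next='b' -> output (1, 'b'), add 'cb' as idx 4
Step 5: w='b' (idx 2), next='c' -> output (2, 'c'), add 'bc' as idx 5
Step 6: w='bc' (idx 5), next='c' -> output (5, 'c'), add 'bcc' as idx 6
Step 7: w='bc' (idx 5), end of input -> output (5, '')


Encoded: [(0, 'c'), (0, 'b'), (1, 'c'), (1, 'b'), (2, 'c'), (5, 'c'), (5, '')]


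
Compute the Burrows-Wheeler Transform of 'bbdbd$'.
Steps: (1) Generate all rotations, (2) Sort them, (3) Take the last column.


Rotations (sorted):
  0: $bbdbd -> last char: d
  1: bbdbd$ -> last char: $
  2: bd$bbd -> last char: d
  3: bdbd$b -> last char: b
  4: d$bbdb -> last char: b
  5: dbd$bb -> last char: b


BWT = d$dbbb


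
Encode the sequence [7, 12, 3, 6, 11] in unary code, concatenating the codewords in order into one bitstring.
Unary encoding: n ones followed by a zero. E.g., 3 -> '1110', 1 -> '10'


Encode each number as n ones followed by a terminating 0:
  7 -> 11111110 (8 bits)
  12 -> 1111111111110 (13 bits)
  3 -> 1110 (4 bits)
  6 -> 1111110 (7 bits)
  11 -> 111111111110 (12 bits)
Total length = 8 + 13 + 4 + 7 + 12 = 44 bits.

Unary([7, 12, 3, 6, 11]) = 11111110111111111111011101111110111111111110 (44 bits)


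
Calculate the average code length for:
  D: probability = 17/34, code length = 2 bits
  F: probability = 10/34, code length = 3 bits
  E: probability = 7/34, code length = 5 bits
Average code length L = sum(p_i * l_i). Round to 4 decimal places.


Weighted contributions p_i * l_i:
  D: (17/34) * 2 = 34/34
  F: (10/34) * 3 = 30/34
  E: (7/34) * 5 = 35/34
Sum = (34 + 30 + 35)/34 = 99/34

L = 99/34 = 2.9118 bits/symbol


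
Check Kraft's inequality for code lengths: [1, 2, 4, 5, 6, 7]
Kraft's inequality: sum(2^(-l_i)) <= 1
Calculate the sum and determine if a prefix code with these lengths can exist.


Sum = 2^(-1) + 2^(-2) + 2^(-4) + 2^(-5) + 2^(-6) + 2^(-7)
    = 0.5 + 0.25 + 0.0625 + 0.03125 + 0.015625 + 0.0078125
    = 111/128 = 0.8671875
Since 0.8671875 <= 1, Kraft's inequality IS satisfied.
A prefix code with these lengths CAN exist.

Kraft sum = 0.8671875. Satisfied.


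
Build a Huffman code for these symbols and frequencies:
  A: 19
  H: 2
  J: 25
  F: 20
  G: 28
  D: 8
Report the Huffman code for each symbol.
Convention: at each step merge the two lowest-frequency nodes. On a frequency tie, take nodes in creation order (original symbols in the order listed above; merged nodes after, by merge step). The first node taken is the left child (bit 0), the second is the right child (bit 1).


Huffman tree construction:
Step 1: Merge H(2) + D(8) = 10
Step 2: Merge (H+D)(10) + A(19) = 29
Step 3: Merge F(20) + J(25) = 45
Step 4: Merge G(28) + ((H+D)+A)(29) = 57
Step 5: Merge (F+J)(45) + (G+((H+D)+A))(57) = 102
Read each symbol's code off the tree from the root (left child = 0, right child = 1).

Codes:
  A: 111 (length 3)
  H: 1100 (length 4)
  J: 01 (length 2)
  F: 00 (length 2)
  G: 10 (length 2)
  D: 1101 (length 4)
Average code length: 243/102 = 2.3824 bits/symbol


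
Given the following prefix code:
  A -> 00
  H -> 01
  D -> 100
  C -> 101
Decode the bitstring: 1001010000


Decoding step by step:
Bits 100 -> D
Bits 101 -> C
Bits 00 -> A
Bits 00 -> A


Decoded message: DCAA


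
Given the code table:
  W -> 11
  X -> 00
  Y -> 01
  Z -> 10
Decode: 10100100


Decoding:
10 -> Z
10 -> Z
01 -> Y
00 -> X


Result: ZZYX


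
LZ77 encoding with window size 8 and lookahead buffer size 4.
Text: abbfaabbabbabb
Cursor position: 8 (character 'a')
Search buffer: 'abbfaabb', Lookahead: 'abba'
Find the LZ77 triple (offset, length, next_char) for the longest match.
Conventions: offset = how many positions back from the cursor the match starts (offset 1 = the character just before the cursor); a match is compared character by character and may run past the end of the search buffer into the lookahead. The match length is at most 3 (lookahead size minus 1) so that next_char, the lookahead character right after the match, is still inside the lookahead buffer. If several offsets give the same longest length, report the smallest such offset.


Try each offset into the search buffer:
  offset=1 (pos 7, char 'b'): match length 0
  offset=2 (pos 6, char 'b'): match length 0
  offset=3 (pos 5, char 'a'): match length 3
  offset=4 (pos 4, char 'a'): match length 1
  offset=5 (pos 3, char 'f'): match length 0
  offset=6 (pos 2, char 'b'): match length 0
  offset=7 (pos 1, char 'b'): match length 0
  offset=8 (pos 0, char 'a'): match length 3
Longest match has length 3, found at offsets 3, 8; take the smallest, offset 3.
next_char = character at position 8 + 3 = 11 -> 'a'

Best match: offset=3, length=3 (matching 'abb' starting at position 5)
LZ77 triple: (3, 3, 'a')


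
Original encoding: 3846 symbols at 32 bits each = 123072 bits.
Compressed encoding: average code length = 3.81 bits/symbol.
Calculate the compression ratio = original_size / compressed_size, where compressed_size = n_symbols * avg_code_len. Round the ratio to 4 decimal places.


original_size = n_symbols * orig_bits = 3846 * 32 = 123072 bits
compressed_size = n_symbols * avg_code_len = 3846 * 3.81 = 14653.26 bits
ratio = original_size / compressed_size = 123072 / 14653.26 = 8.399

Compression ratio = 8.399


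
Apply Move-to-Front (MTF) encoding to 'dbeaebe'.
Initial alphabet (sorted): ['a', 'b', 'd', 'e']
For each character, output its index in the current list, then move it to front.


MTF encoding:
'd': index 2 in ['a', 'b', 'd', 'e'] -> ['d', 'a', 'b', 'e']
'b': index 2 in ['d', 'a', 'b', 'e'] -> ['b', 'd', 'a', 'e']
'e': index 3 in ['b', 'd', 'a', 'e'] -> ['e', 'b', 'd', 'a']
'a': index 3 in ['e', 'b', 'd', 'a'] -> ['a', 'e', 'b', 'd']
'e': index 1 in ['a', 'e', 'b', 'd'] -> ['e', 'a', 'b', 'd']
'b': index 2 in ['e', 'a', 'b', 'd'] -> ['b', 'e', 'a', 'd']
'e': index 1 in ['b', 'e', 'a', 'd'] -> ['e', 'b', 'a', 'd']


Output: [2, 2, 3, 3, 1, 2, 1]


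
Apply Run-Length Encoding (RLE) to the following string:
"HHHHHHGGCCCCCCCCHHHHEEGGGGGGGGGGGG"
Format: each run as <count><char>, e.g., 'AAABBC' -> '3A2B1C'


Scanning runs left to right:
  i=0: run of 'H' x 6 -> '6H'
  i=6: run of 'G' x 2 -> '2G'
  i=8: run of 'C' x 8 -> '8C'
  i=16: run of 'H' x 4 -> '4H'
  i=20: run of 'E' x 2 -> '2E'
  i=22: run of 'G' x 12 -> '12G'

RLE = 6H2G8C4H2E12G


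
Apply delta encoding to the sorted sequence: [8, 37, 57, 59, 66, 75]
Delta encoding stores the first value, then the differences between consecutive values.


First value: 8
Deltas:
  37 - 8 = 29
  57 - 37 = 20
  59 - 57 = 2
  66 - 59 = 7
  75 - 66 = 9


Delta encoded: [8, 29, 20, 2, 7, 9]


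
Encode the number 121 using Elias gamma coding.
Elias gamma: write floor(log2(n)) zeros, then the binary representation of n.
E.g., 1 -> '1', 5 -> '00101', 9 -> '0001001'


num_bits = floor(log2(121)) + 1 = 7
leading_zeros = num_bits - 1 = 6
binary(121) = 1111001

Elias gamma(121) = '000000' + '1111001' = 0000001111001 (13 bits)


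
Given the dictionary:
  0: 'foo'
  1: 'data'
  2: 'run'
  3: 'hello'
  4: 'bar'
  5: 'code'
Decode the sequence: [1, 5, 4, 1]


Look up each index in the dictionary:
  1 -> 'data'
  5 -> 'code'
  4 -> 'bar'
  1 -> 'data'

Decoded: "data code bar data"


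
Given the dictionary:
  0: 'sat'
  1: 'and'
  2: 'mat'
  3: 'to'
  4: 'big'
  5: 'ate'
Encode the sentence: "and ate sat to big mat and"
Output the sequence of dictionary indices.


Look up each word in the dictionary:
  'and' -> 1
  'ate' -> 5
  'sat' -> 0
  'to' -> 3
  'big' -> 4
  'mat' -> 2
  'and' -> 1

Encoded: [1, 5, 0, 3, 4, 2, 1]


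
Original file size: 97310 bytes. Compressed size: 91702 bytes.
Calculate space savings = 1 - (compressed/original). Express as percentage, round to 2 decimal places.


ratio = compressed/original = 91702/97310 = 0.94237
savings = 1 - ratio = 1 - 0.94237 = 0.05763
as a percentage: 0.05763 * 100 = 5.76%

Space savings = 1 - 91702/97310 = 5.76%


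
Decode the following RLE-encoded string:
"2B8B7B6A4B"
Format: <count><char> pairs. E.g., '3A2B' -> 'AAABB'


Expanding each <count><char> pair:
  2B -> 'BB'
  8B -> 'BBBBBBBB'
  7B -> 'BBBBBBB'
  6A -> 'AAAAAA'
  4B -> 'BBBB'

Decoded = BBBBBBBBBBBBBBBBBAAAAAABBBB


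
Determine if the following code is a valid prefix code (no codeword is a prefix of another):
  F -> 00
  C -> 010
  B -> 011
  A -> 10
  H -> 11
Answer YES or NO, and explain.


Checking each pair (does one codeword prefix another?):
  F='00' vs C='010': no prefix
  F='00' vs B='011': no prefix
  F='00' vs A='10': no prefix
  F='00' vs H='11': no prefix
  C='010' vs F='00': no prefix
  C='010' vs B='011': no prefix
  C='010' vs A='10': no prefix
  C='010' vs H='11': no prefix
  B='011' vs F='00': no prefix
  B='011' vs C='010': no prefix
  B='011' vs A='10': no prefix
  B='011' vs H='11': no prefix
  A='10' vs F='00': no prefix
  A='10' vs C='010': no prefix
  A='10' vs B='011': no prefix
  A='10' vs H='11': no prefix
  H='11' vs F='00': no prefix
  H='11' vs C='010': no prefix
  H='11' vs B='011': no prefix
  H='11' vs A='10': no prefix
No violation found over all pairs.

YES -- this is a valid prefix code. No codeword is a prefix of any other codeword.


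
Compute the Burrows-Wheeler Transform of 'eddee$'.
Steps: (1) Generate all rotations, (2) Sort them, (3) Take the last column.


Rotations (sorted):
  0: $eddee -> last char: e
  1: ddee$e -> last char: e
  2: dee$ed -> last char: d
  3: e$edde -> last char: e
  4: eddee$ -> last char: $
  5: ee$edd -> last char: d


BWT = eede$d


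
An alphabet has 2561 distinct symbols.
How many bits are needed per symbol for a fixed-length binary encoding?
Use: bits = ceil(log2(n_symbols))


log2(2561) = 11.3225
Bracket: 2^11 = 2048 < 2561 <= 2^12 = 4096
So ceil(log2(2561)) = 12

bits = ceil(log2(2561)) = ceil(11.3225) = 12 bits


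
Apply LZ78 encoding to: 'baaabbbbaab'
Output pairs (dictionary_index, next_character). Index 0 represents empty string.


LZ78 encoding steps:
Dictionary: {0: ''}
Step 1: w='' (idx 0), next='b' -> output (0, 'b'), add 'b' as idx 1
Step 2: w='' (idx 0), next='a' -> output (0, 'a'), add 'a' as idx 2
Step 3: w='a' (idx 2), next='a' -> output (2, 'a'), add 'aa' as idx 3
Step 4: w='b' (idx 1), next='b' -> output (1, 'b'), add 'bb' as idx 4
Step 5: w='bb' (idx 4), next='a' -> output (4, 'a'), add 'bba' as idx 5
Step 6: w='a' (idx 2), next='b' -> output (2, 'b'), add 'ab' as idx 6


Encoded: [(0, 'b'), (0, 'a'), (2, 'a'), (1, 'b'), (4, 'a'), (2, 'b')]


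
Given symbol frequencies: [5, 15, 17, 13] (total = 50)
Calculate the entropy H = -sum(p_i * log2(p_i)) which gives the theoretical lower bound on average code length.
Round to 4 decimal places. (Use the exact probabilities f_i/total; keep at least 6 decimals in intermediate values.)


Per-symbol terms -p_i * log2(p_i) with p_i = f_i/50:
  p = 5/50 = 0.100000: log2(p) = -3.321928, -p*log2(p) = 0.332193
  p = 15/50 = 0.300000: log2(p) = -1.736966, -p*log2(p) = 0.521090
  p = 17/50 = 0.340000: log2(p) = -1.556393, -p*log2(p) = 0.529174
  p = 13/50 = 0.260000: log2(p) = -1.943416, -p*log2(p) = 0.505288
H = 0.332193 + 0.521090 + 0.529174 + 0.505288 = 1.887745

H = 1.8877 bits/symbol


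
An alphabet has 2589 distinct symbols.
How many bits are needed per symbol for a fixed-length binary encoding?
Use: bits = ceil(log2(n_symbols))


log2(2589) = 11.3382
Bracket: 2^11 = 2048 < 2589 <= 2^12 = 4096
So ceil(log2(2589)) = 12

bits = ceil(log2(2589)) = ceil(11.3382) = 12 bits


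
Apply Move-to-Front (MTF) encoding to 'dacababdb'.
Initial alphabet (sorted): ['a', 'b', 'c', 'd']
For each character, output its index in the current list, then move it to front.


MTF encoding:
'd': index 3 in ['a', 'b', 'c', 'd'] -> ['d', 'a', 'b', 'c']
'a': index 1 in ['d', 'a', 'b', 'c'] -> ['a', 'd', 'b', 'c']
'c': index 3 in ['a', 'd', 'b', 'c'] -> ['c', 'a', 'd', 'b']
'a': index 1 in ['c', 'a', 'd', 'b'] -> ['a', 'c', 'd', 'b']
'b': index 3 in ['a', 'c', 'd', 'b'] -> ['b', 'a', 'c', 'd']
'a': index 1 in ['b', 'a', 'c', 'd'] -> ['a', 'b', 'c', 'd']
'b': index 1 in ['a', 'b', 'c', 'd'] -> ['b', 'a', 'c', 'd']
'd': index 3 in ['b', 'a', 'c', 'd'] -> ['d', 'b', 'a', 'c']
'b': index 1 in ['d', 'b', 'a', 'c'] -> ['b', 'd', 'a', 'c']


Output: [3, 1, 3, 1, 3, 1, 1, 3, 1]


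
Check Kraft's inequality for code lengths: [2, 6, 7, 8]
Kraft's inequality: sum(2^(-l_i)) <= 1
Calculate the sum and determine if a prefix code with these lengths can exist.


Sum = 2^(-2) + 2^(-6) + 2^(-7) + 2^(-8)
    = 0.25 + 0.015625 + 0.0078125 + 0.00390625
    = 71/256 = 0.27734375
Since 0.27734375 <= 1, Kraft's inequality IS satisfied.
A prefix code with these lengths CAN exist.

Kraft sum = 0.27734375. Satisfied.


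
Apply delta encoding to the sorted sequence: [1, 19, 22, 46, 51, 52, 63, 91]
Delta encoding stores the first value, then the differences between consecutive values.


First value: 1
Deltas:
  19 - 1 = 18
  22 - 19 = 3
  46 - 22 = 24
  51 - 46 = 5
  52 - 51 = 1
  63 - 52 = 11
  91 - 63 = 28


Delta encoded: [1, 18, 3, 24, 5, 1, 11, 28]


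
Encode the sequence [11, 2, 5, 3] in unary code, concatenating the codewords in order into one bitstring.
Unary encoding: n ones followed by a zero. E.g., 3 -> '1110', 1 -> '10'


Encode each number as n ones followed by a terminating 0:
  11 -> 111111111110 (12 bits)
  2 -> 110 (3 bits)
  5 -> 111110 (6 bits)
  3 -> 1110 (4 bits)
Total length = 12 + 3 + 6 + 4 = 25 bits.

Unary([11, 2, 5, 3]) = 1111111111101101111101110 (25 bits)


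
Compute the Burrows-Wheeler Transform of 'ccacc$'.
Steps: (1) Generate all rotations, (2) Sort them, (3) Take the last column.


Rotations (sorted):
  0: $ccacc -> last char: c
  1: acc$cc -> last char: c
  2: c$ccac -> last char: c
  3: cacc$c -> last char: c
  4: cc$cca -> last char: a
  5: ccacc$ -> last char: $


BWT = cccca$
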